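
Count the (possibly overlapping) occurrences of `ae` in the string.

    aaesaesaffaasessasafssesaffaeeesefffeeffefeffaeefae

Sliding a length-2 window over the 51 characters (50 positions):
  position 2–3: ae
  position 5–6: ae
  position 28–29: ae
  position 46–47: ae
  position 50–51: ae

5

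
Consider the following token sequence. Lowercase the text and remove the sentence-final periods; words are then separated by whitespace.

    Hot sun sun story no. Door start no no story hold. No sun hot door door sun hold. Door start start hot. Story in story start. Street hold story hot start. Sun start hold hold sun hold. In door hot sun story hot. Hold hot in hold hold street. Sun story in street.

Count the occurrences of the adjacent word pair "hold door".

1

Scanning the 52 overlapping bigram windows for "hold door":
  position 18–19: hold door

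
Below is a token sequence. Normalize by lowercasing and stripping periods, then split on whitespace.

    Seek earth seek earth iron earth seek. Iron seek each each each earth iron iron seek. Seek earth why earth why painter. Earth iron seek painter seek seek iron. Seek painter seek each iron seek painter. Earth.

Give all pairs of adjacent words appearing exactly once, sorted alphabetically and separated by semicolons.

each earth; each iron; iron earth; iron iron; why earth; why painter

Bigram counts meeting the condition (exactly once):
  each earth: 1
  each iron: 1
  iron earth: 1
  iron iron: 1
  why earth: 1
  why painter: 1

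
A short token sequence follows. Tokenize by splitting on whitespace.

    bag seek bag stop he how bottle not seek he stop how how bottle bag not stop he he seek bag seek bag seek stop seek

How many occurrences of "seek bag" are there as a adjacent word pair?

3

Scanning the 25 overlapping bigram windows for "seek bag":
  position 2–3: seek bag
  position 20–21: seek bag
  position 22–23: seek bag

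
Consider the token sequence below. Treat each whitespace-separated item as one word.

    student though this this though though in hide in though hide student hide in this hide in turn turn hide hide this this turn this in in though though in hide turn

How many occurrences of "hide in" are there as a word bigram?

3

Scanning the 31 overlapping bigram windows for "hide in":
  position 8–9: hide in
  position 13–14: hide in
  position 16–17: hide in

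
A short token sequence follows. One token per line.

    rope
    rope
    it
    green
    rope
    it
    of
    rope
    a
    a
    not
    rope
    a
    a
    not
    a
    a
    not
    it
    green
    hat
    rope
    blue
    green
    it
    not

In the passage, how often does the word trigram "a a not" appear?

3

Scanning the 24 overlapping trigram windows for "a a not":
  position 9–11: a a not
  position 13–15: a a not
  position 16–18: a a not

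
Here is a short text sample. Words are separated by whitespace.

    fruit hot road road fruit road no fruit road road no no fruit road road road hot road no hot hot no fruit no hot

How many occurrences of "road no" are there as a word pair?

Scanning the 24 overlapping bigram windows for "road no":
  position 6–7: road no
  position 10–11: road no
  position 18–19: road no

3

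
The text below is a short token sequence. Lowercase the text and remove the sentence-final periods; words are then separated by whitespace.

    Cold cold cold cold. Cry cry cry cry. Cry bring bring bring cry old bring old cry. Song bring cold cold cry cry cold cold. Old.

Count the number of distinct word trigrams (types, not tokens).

26 tokens → 24 trigram windows in total.
Repeated trigrams (each contributes count−1 duplicates):
  cry cry cry: 3
  cold cold cold: 2
  cold cold cry: 2
  cold cry cry: 2
5 duplicate windows → 24 − 5 = 19 distinct.

19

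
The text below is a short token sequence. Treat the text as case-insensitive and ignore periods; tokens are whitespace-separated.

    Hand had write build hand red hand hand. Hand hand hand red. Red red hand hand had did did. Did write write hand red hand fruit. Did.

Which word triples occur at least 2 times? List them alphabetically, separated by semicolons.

hand hand hand; hand red hand; red hand hand

Trigram counts meeting the condition (at least 2 times):
  hand hand hand: 3
  hand red hand: 2
  red hand hand: 2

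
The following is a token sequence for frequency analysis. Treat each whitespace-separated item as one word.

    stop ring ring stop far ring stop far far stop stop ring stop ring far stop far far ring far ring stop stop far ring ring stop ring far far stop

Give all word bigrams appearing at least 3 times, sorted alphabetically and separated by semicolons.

far far; far ring; far stop; ring far; ring stop; stop far; stop ring

Bigram counts meeting the condition (at least 3 times):
  far far: 3
  far ring: 4
  far stop: 3
  ring far: 3
  ring stop: 5
  stop far: 4
  stop ring: 4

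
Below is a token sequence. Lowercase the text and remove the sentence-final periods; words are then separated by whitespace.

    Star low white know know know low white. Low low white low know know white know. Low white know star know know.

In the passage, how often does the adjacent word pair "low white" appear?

Scanning the 21 overlapping bigram windows for "low white":
  position 2–3: low white
  position 7–8: low white
  position 10–11: low white
  position 17–18: low white

4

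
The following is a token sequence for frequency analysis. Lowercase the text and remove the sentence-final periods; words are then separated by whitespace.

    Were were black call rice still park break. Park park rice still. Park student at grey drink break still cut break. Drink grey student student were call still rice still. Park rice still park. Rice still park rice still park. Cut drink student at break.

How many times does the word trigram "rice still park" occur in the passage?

Scanning the 43 overlapping trigram windows for "rice still park":
  position 5–7: rice still park
  position 11–13: rice still park
  position 29–31: rice still park
  position 32–34: rice still park
  position 35–37: rice still park
  position 38–40: rice still park

6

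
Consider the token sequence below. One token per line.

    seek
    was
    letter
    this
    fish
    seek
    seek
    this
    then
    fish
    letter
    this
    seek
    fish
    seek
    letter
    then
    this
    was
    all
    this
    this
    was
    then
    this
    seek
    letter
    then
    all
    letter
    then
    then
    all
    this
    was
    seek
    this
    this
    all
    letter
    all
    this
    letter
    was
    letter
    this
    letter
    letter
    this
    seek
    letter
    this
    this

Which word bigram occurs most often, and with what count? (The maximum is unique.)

"letter this", 5 times

Bigram frequencies (highest first):
  letter this: 5
  this seek: 3
  seek letter: 3
  letter then: 3
  this was: 3
  all this: 3
  … (23 more, each ≤ 3)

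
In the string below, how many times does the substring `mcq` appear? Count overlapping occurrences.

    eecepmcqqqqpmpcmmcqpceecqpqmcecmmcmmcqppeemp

Sliding a length-3 window over the 44 characters (42 positions):
  position 6–8: mcq
  position 17–19: mcq
  position 36–38: mcq

3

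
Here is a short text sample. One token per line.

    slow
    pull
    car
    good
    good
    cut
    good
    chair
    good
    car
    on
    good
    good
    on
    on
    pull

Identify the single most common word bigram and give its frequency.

"good good", 2 times

Bigram frequencies (highest first):
  good good: 2
  slow pull: 1
  pull car: 1
  car good: 1
  good cut: 1
  cut good: 1
  … (8 more, each ≤ 1)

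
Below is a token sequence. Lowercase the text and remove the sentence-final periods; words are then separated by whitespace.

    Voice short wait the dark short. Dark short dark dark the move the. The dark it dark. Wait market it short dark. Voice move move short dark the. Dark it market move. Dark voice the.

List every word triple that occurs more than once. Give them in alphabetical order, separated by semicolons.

dark short dark; the dark it

Trigram counts meeting the condition (more than once):
  dark short dark: 2
  the dark it: 2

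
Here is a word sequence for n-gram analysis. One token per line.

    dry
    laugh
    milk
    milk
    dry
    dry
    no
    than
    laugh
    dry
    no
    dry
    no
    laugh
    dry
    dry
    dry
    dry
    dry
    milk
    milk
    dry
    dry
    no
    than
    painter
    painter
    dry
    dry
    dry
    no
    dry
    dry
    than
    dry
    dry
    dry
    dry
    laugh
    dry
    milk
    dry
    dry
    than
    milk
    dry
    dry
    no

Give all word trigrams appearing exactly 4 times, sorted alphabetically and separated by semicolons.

dry dry no; milk dry dry

Trigram counts meeting the condition (exactly 4 times):
  dry dry no: 4
  milk dry dry: 4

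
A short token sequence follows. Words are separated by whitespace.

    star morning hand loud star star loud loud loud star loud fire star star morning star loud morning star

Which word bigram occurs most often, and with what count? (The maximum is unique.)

Bigram frequencies (highest first):
  star loud: 3
  star morning: 2
  loud star: 2
  star star: 2
  loud loud: 2
  morning star: 2
  … (5 more, each ≤ 1)

"star loud", 3 times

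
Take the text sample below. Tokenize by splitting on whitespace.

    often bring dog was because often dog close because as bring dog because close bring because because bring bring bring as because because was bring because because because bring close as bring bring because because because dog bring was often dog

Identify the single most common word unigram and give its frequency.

Unigram frequencies (highest first):
  because: 13
  bring: 11
  dog: 5
  often: 3
  was: 3
  close: 3
  … (1 more, each ≤ 3)

"because", 13 times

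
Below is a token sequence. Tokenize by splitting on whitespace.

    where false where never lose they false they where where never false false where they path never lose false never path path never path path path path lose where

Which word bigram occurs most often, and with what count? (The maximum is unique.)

"path path", 4 times

Bigram frequencies (highest first):
  path path: 4
  false where: 2
  where never: 2
  never lose: 2
  path never: 2
  never path: 2
  … (14 more, each ≤ 1)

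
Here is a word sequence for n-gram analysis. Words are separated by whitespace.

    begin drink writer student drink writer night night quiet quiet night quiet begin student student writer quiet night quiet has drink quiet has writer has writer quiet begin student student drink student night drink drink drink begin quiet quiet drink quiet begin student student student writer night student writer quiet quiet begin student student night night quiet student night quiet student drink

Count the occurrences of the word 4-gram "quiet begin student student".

Scanning the 59 overlapping 4-gram windows for "quiet begin student student":
  position 12–15: quiet begin student student
  position 27–30: quiet begin student student
  position 41–44: quiet begin student student
  position 51–54: quiet begin student student

4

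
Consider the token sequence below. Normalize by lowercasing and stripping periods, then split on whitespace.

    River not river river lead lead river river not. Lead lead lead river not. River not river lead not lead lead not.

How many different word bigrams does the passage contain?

8

22 tokens → 21 bigram windows in total.
Repeated bigrams (each contributes count−1 duplicates):
  lead lead: 4
  river not: 4
  not river: 3
  lead not: 2
  lead river: 2
  not lead: 2
  river lead: 2
  river river: 2
13 duplicate windows → 21 − 13 = 8 distinct.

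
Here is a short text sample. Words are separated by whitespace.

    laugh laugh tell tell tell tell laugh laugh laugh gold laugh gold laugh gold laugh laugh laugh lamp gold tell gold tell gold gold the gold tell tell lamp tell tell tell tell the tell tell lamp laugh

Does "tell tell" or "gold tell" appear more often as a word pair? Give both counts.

"tell tell": 8 occurrences
"gold tell": 3 occurrences

"tell tell" (8 vs 3)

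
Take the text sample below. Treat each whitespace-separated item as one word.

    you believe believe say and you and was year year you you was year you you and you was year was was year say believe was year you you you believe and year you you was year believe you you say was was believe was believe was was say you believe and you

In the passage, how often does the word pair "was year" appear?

Scanning the 52 overlapping bigram windows for "was year":
  position 8–9: was year
  position 13–14: was year
  position 19–20: was year
  position 22–23: was year
  position 26–27: was year
  position 36–37: was year

6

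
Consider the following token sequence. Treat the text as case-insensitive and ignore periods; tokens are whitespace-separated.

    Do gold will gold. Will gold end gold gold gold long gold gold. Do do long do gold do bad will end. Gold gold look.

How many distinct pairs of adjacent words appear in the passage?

25 tokens → 24 bigram windows in total.
Repeated bigrams (each contributes count−1 duplicates):
  gold gold: 4
  do gold: 2
  end gold: 2
  gold do: 2
  gold will: 2
  will gold: 2
8 duplicate windows → 24 − 8 = 16 distinct.

16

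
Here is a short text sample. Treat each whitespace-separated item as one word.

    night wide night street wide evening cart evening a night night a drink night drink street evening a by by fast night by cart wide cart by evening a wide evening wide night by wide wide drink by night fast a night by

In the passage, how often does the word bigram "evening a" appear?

3

Scanning the 42 overlapping bigram windows for "evening a":
  position 8–9: evening a
  position 17–18: evening a
  position 28–29: evening a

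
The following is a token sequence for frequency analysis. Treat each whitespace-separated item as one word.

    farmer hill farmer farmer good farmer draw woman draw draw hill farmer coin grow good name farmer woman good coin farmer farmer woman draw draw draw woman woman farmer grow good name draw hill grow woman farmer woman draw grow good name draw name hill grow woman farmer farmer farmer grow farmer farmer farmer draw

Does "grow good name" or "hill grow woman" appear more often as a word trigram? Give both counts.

"grow good name": 3 occurrences
"hill grow woman": 2 occurrences

"grow good name" (3 vs 2)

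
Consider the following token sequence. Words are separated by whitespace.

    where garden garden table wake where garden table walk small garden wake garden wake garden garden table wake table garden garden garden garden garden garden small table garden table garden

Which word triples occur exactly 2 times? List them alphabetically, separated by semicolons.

Trigram counts meeting the condition (exactly 2 times):
  garden garden table: 2
  garden table wake: 2
  garden wake garden: 2

garden garden table; garden table wake; garden wake garden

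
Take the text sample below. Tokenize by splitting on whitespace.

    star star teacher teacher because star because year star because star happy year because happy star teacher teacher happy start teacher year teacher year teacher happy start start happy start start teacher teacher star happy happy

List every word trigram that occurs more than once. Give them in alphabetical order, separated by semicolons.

Trigram counts meeting the condition (more than once):
  happy start start: 2
  star teacher teacher: 2
  teacher happy start: 2
  teacher year teacher: 2

happy start start; star teacher teacher; teacher happy start; teacher year teacher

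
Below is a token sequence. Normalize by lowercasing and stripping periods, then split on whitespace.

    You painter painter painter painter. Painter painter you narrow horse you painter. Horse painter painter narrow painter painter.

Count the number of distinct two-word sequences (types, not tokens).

18 tokens → 17 bigram windows in total.
Repeated bigrams (each contributes count−1 duplicates):
  painter painter: 7
  you painter: 2
7 duplicate windows → 17 − 7 = 10 distinct.

10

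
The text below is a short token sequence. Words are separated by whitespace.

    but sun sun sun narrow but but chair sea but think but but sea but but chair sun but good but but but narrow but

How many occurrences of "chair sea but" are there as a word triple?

1

Scanning the 23 overlapping trigram windows for "chair sea but":
  position 8–10: chair sea but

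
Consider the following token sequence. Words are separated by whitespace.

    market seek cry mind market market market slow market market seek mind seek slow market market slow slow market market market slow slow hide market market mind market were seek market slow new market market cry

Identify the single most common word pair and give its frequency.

Bigram frequencies (highest first):
  market market: 8
  market slow: 4
  slow market: 3
  market seek: 2
  mind market: 2
  slow slow: 2
  … (14 more, each ≤ 1)

"market market", 8 times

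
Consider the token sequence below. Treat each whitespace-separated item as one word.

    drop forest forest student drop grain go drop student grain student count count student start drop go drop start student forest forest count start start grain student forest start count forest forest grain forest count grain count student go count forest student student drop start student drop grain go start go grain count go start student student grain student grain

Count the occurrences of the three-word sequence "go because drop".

Scanning the 58 overlapping trigram windows for "go because drop":
  (none found)

0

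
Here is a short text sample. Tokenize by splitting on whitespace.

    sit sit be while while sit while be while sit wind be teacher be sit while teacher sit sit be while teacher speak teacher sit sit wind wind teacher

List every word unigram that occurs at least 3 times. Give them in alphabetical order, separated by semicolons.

Unigram counts meeting the condition (at least 3 times):
  be: 5
  sit: 9
  teacher: 5
  while: 6
  wind: 3

be; sit; teacher; while; wind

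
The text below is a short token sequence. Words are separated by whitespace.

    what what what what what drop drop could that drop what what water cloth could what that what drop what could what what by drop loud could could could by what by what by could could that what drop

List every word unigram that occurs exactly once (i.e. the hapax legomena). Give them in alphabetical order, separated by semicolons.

cloth; loud; water

Unigram counts meeting the condition (exactly once (i.e. the hapax legomena)):
  cloth: 1
  loud: 1
  water: 1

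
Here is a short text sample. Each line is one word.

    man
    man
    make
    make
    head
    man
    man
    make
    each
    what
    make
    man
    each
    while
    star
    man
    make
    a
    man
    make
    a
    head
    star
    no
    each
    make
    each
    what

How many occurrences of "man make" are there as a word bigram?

4

Scanning the 27 overlapping bigram windows for "man make":
  position 2–3: man make
  position 7–8: man make
  position 16–17: man make
  position 19–20: man make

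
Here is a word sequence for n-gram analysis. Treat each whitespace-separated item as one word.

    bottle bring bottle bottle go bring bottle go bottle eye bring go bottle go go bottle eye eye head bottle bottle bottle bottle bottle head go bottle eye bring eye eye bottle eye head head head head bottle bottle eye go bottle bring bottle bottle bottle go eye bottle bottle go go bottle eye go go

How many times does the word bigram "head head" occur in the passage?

Scanning the 55 overlapping bigram windows for "head head":
  position 34–35: head head
  position 35–36: head head
  position 36–37: head head

3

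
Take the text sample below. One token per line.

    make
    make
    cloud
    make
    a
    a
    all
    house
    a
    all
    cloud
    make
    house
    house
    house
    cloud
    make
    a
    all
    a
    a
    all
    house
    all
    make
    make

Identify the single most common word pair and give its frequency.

Bigram frequencies (highest first):
  a all: 4
  cloud make: 3
  make make: 2
  make a: 2
  a a: 2
  all house: 2
  … (9 more, each ≤ 2)

"a all", 4 times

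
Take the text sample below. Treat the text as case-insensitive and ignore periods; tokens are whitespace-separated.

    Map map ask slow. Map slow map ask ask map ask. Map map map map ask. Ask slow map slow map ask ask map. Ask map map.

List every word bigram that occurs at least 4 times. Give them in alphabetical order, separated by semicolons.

Bigram counts meeting the condition (at least 4 times):
  ask map: 4
  map ask: 6
  map map: 5
  slow map: 4

ask map; map ask; map map; slow map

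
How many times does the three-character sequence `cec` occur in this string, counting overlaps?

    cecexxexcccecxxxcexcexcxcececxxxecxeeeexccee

4

Sliding a length-3 window over the 44 characters (42 positions):
  position 1–3: cec
  position 11–13: cec
  position 25–27: cec
  position 27–29: cec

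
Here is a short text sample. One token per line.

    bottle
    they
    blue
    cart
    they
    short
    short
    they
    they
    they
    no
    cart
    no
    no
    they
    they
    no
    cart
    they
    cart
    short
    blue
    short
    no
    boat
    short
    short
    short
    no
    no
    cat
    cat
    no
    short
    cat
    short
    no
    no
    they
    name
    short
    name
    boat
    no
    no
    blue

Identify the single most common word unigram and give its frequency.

Unigram frequencies (highest first):
  no: 12
  short: 10
  they: 9
  cart: 4
  blue: 3
  cat: 3
  … (3 more, each ≤ 2)

"no", 12 times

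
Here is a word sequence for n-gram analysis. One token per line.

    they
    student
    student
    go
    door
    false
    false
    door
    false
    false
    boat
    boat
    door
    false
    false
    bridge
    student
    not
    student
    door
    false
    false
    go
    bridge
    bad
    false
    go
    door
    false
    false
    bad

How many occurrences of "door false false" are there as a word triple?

Scanning the 29 overlapping trigram windows for "door false false":
  position 5–7: door false false
  position 8–10: door false false
  position 13–15: door false false
  position 20–22: door false false
  position 28–30: door false false

5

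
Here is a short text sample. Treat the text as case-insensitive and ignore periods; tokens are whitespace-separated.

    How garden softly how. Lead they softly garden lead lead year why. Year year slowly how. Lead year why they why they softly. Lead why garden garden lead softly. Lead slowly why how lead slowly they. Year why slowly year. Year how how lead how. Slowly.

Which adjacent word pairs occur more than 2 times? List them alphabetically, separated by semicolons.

Bigram counts meeting the condition (more than 2 times):
  how lead: 4
  year why: 3

how lead; year why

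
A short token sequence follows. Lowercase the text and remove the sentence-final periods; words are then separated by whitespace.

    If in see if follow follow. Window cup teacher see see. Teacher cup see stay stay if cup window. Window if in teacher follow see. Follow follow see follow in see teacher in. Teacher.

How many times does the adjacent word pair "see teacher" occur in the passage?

Scanning the 33 overlapping bigram windows for "see teacher":
  position 11–12: see teacher
  position 31–32: see teacher

2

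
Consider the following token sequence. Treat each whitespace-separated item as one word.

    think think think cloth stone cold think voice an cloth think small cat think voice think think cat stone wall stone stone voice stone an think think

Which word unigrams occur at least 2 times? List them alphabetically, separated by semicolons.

an; cat; cloth; stone; think; voice

Unigram counts meeting the condition (at least 2 times):
  an: 2
  cat: 2
  cloth: 2
  stone: 5
  think: 10
  voice: 3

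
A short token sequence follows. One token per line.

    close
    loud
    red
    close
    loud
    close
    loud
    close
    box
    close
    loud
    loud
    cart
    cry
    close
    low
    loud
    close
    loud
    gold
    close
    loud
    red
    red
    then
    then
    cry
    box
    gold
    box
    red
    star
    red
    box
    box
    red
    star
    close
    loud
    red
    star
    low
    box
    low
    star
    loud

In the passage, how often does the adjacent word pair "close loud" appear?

7

Scanning the 45 overlapping bigram windows for "close loud":
  position 1–2: close loud
  position 4–5: close loud
  position 6–7: close loud
  position 10–11: close loud
  position 18–19: close loud
  position 21–22: close loud
  position 38–39: close loud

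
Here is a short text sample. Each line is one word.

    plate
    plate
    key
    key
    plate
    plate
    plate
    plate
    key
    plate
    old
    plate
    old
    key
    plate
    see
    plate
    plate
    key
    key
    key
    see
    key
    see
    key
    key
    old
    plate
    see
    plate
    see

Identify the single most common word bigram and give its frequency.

"plate plate", 5 times

Bigram frequencies (highest first):
  plate plate: 5
  key key: 4
  plate key: 3
  key plate: 3
  plate see: 3
  plate old: 2
  … (6 more, each ≤ 2)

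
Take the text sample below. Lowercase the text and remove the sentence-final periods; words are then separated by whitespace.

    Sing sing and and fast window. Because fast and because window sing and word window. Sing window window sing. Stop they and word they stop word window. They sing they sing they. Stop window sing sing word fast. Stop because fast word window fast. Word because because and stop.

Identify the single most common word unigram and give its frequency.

Unigram frequencies (highest first):
  sing: 9
  window: 8
  and: 6
  word: 6
  fast: 5
  because: 5
  … (2 more, each ≤ 5)

"sing", 9 times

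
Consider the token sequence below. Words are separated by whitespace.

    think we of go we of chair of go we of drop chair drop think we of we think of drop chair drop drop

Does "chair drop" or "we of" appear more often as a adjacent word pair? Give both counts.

"we of" (4 vs 2)

"chair drop": 2 occurrences
"we of": 4 occurrences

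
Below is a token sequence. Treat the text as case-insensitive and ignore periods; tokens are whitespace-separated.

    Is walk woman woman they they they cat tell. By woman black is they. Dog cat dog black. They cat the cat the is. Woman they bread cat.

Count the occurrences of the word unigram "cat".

5

Scanning the 28 tokens for "cat":
  position 8: cat
  position 16: cat
  position 20: cat
  position 22: cat
  position 28: cat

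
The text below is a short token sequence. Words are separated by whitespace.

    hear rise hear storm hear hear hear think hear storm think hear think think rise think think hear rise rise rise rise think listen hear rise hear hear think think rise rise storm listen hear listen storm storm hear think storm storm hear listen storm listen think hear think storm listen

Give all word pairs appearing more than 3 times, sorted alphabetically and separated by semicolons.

Bigram counts meeting the condition (more than 3 times):
  hear think: 5
  rise rise: 4
  think hear: 4

hear think; rise rise; think hear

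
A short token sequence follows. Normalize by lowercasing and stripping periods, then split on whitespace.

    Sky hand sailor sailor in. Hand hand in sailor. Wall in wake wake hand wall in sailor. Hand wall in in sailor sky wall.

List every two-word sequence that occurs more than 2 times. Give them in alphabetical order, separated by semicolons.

in sailor; wall in

Bigram counts meeting the condition (more than 2 times):
  in sailor: 3
  wall in: 3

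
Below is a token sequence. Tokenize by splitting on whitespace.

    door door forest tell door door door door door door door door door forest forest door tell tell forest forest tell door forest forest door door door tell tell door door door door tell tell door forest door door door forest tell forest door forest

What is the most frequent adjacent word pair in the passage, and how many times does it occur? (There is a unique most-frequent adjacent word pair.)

Bigram frequencies (highest first):
  door door: 16
  door forest: 6
  tell door: 4
  forest door: 4
  forest tell: 3
  forest forest: 3
  … (3 more, each ≤ 3)

"door door", 16 times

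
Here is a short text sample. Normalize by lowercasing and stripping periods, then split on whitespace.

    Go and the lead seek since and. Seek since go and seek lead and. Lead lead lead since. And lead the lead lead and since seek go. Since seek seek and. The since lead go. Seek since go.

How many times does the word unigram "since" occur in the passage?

7

Scanning the 38 tokens for "since":
  position 6: since
  position 9: since
  position 18: since
  position 25: since
  position 28: since
  position 33: since
  position 37: since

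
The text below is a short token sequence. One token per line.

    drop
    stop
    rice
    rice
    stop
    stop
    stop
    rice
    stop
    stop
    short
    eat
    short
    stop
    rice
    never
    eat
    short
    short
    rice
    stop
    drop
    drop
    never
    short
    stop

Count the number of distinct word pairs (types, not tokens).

26 tokens → 25 bigram windows in total.
Repeated bigrams (each contributes count−1 duplicates):
  rice stop: 3
  stop rice: 3
  stop stop: 3
  eat short: 2
  short stop: 2
8 duplicate windows → 25 − 8 = 17 distinct.

17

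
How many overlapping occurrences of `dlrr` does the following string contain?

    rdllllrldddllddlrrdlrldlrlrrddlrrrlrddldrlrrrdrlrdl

Sliding a length-4 window over the 51 characters (48 positions):
  position 15–18: dlrr
  position 30–33: dlrr

2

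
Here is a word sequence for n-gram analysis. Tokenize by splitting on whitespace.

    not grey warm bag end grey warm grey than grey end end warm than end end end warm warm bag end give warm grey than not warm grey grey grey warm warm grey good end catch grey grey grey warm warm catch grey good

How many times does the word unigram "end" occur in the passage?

8

Scanning the 44 tokens for "end":
  position 5: end
  position 11: end
  position 12: end
  position 15: end
  position 16: end
  position 17: end
  position 21: end
  position 35: end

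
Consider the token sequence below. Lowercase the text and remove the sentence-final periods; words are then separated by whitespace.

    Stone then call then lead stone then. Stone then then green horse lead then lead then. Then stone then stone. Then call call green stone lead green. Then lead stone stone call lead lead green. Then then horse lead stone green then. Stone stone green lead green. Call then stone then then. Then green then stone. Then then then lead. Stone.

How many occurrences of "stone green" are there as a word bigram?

Scanning the 60 overlapping bigram windows for "stone green":
  position 40–41: stone green
  position 44–45: stone green

2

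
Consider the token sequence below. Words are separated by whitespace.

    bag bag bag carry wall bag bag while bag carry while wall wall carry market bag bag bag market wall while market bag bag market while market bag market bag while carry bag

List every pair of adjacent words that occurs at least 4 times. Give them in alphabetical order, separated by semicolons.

Bigram counts meeting the condition (at least 4 times):
  bag bag: 6
  market bag: 4

bag bag; market bag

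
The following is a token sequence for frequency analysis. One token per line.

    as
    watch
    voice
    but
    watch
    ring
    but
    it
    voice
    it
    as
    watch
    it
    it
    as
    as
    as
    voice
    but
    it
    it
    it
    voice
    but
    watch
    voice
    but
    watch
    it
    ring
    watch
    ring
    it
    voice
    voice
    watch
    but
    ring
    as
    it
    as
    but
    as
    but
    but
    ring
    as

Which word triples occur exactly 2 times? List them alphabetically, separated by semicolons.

Trigram counts meeting the condition (exactly 2 times):
  but ring as: 2
  watch voice but: 2

but ring as; watch voice but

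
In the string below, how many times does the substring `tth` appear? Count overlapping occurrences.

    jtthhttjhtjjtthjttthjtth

Sliding a length-3 window over the 24 characters (22 positions):
  position 2–4: tth
  position 13–15: tth
  position 18–20: tth
  position 22–24: tth

4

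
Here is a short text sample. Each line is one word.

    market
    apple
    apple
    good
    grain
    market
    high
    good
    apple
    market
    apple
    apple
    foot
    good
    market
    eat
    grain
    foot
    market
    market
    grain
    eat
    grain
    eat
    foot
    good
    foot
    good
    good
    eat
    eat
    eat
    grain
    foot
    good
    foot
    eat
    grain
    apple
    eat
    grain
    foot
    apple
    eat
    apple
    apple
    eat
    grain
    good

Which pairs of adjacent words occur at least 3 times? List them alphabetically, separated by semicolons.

Bigram counts meeting the condition (at least 3 times):
  apple apple: 3
  apple eat: 3
  eat grain: 6
  foot good: 4
  grain foot: 3

apple apple; apple eat; eat grain; foot good; grain foot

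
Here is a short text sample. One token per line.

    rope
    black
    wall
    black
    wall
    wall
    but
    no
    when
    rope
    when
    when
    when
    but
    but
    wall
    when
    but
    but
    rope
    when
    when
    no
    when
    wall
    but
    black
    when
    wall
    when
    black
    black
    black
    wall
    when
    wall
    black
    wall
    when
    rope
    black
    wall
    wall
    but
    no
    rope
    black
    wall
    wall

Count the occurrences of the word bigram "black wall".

6

Scanning the 48 overlapping bigram windows for "black wall":
  position 2–3: black wall
  position 4–5: black wall
  position 33–34: black wall
  position 37–38: black wall
  position 41–42: black wall
  position 47–48: black wall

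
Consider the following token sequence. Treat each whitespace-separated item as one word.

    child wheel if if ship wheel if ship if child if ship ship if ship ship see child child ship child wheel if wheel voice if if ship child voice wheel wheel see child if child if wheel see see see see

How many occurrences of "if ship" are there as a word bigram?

Scanning the 41 overlapping bigram windows for "if ship":
  position 4–5: if ship
  position 7–8: if ship
  position 11–12: if ship
  position 14–15: if ship
  position 27–28: if ship

5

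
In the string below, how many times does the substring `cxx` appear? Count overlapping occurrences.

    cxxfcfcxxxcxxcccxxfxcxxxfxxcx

Sliding a length-3 window over the 29 characters (27 positions):
  position 1–3: cxx
  position 7–9: cxx
  position 11–13: cxx
  position 16–18: cxx
  position 21–23: cxx

5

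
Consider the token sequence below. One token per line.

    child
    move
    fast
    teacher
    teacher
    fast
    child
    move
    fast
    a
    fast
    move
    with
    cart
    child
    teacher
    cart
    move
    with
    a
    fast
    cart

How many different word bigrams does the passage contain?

17

22 tokens → 21 bigram windows in total.
Repeated bigrams (each contributes count−1 duplicates):
  a fast: 2
  child move: 2
  move fast: 2
  move with: 2
4 duplicate windows → 21 − 4 = 17 distinct.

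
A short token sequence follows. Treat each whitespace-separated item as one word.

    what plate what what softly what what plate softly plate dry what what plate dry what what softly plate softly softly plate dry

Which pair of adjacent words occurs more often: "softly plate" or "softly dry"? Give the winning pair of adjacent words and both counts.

"softly plate": 3 occurrences
"softly dry": 0 occurrences

"softly plate" (3 vs 0)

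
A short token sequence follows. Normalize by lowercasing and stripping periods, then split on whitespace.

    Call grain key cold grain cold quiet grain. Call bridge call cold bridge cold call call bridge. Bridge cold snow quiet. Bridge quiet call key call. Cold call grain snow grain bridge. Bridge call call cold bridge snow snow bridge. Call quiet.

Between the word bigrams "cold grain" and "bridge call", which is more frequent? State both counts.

"bridge call" (3 vs 1)

"cold grain": 1 occurrence
"bridge call": 3 occurrences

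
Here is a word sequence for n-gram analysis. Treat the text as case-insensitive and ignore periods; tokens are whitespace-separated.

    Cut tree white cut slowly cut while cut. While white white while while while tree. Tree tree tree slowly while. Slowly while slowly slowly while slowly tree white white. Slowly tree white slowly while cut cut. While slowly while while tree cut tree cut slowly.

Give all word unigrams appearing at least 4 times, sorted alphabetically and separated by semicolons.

cut; slowly; tree; while; white

Unigram counts meeting the condition (at least 4 times):
  cut: 8
  slowly: 10
  tree: 9
  while: 12
  white: 6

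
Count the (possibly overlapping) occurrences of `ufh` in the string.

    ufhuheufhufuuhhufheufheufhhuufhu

Sliding a length-3 window over the 32 characters (30 positions):
  position 1–3: ufh
  position 7–9: ufh
  position 16–18: ufh
  position 20–22: ufh
  position 24–26: ufh
  position 29–31: ufh

6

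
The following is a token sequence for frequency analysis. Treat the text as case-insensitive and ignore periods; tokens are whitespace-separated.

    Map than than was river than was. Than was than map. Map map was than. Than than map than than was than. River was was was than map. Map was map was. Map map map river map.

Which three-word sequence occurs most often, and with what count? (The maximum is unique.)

Trigram frequencies (highest first):
  than was than: 3
  map than than: 2
  than than was: 2
  was than map: 2
  than map map: 2
  map map map: 2
  … (20 more, each ≤ 2)

"than was than", 3 times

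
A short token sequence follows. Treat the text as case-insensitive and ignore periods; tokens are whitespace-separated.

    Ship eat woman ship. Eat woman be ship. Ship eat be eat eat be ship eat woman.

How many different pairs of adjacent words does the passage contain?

9

17 tokens → 16 bigram windows in total.
Repeated bigrams (each contributes count−1 duplicates):
  ship eat: 4
  eat woman: 3
  be ship: 2
  eat be: 2
7 duplicate windows → 16 − 7 = 9 distinct.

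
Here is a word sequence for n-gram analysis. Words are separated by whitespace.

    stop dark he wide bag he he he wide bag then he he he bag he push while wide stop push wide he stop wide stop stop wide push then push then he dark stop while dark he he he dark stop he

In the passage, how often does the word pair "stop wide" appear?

Scanning the 42 overlapping bigram windows for "stop wide":
  position 24–25: stop wide
  position 27–28: stop wide

2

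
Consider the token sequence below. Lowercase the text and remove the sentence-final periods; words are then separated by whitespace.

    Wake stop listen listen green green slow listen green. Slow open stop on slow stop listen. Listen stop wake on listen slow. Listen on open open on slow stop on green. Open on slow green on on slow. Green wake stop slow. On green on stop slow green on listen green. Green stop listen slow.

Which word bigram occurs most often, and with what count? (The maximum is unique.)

"on slow", 4 times

Bigram frequencies (highest first):
  on slow: 4
  stop listen: 3
  listen green: 3
  slow green: 3
  green on: 3
  wake stop: 2
  … (25 more, each ≤ 2)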